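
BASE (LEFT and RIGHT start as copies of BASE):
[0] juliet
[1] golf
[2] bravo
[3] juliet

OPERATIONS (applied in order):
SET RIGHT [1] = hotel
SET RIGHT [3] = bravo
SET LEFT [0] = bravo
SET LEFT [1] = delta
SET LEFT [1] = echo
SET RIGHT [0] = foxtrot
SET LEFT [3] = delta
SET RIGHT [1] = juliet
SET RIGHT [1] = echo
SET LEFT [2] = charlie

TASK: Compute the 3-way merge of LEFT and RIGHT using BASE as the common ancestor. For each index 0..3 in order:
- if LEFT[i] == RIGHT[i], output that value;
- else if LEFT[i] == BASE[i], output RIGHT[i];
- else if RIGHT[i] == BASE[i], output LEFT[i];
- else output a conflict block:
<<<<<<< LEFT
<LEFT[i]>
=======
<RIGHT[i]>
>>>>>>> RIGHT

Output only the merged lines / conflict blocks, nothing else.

Answer: <<<<<<< LEFT
bravo
=======
foxtrot
>>>>>>> RIGHT
echo
charlie
<<<<<<< LEFT
delta
=======
bravo
>>>>>>> RIGHT

Derivation:
Final LEFT:  [bravo, echo, charlie, delta]
Final RIGHT: [foxtrot, echo, bravo, bravo]
i=0: BASE=juliet L=bravo R=foxtrot all differ -> CONFLICT
i=1: L=echo R=echo -> agree -> echo
i=2: L=charlie, R=bravo=BASE -> take LEFT -> charlie
i=3: BASE=juliet L=delta R=bravo all differ -> CONFLICT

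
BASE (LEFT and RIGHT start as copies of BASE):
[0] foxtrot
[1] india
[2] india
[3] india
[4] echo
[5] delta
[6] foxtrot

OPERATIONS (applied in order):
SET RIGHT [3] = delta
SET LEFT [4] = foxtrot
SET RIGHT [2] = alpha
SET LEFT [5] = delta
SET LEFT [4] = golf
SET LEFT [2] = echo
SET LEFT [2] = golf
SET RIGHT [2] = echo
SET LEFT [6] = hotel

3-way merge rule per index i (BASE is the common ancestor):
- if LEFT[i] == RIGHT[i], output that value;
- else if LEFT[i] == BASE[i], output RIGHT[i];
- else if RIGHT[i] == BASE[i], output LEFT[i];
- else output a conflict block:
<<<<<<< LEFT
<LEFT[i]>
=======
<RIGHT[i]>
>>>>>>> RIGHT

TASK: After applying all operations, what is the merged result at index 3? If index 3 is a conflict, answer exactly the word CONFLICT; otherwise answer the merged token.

Answer: delta

Derivation:
Final LEFT:  [foxtrot, india, golf, india, golf, delta, hotel]
Final RIGHT: [foxtrot, india, echo, delta, echo, delta, foxtrot]
i=0: L=foxtrot R=foxtrot -> agree -> foxtrot
i=1: L=india R=india -> agree -> india
i=2: BASE=india L=golf R=echo all differ -> CONFLICT
i=3: L=india=BASE, R=delta -> take RIGHT -> delta
i=4: L=golf, R=echo=BASE -> take LEFT -> golf
i=5: L=delta R=delta -> agree -> delta
i=6: L=hotel, R=foxtrot=BASE -> take LEFT -> hotel
Index 3 -> delta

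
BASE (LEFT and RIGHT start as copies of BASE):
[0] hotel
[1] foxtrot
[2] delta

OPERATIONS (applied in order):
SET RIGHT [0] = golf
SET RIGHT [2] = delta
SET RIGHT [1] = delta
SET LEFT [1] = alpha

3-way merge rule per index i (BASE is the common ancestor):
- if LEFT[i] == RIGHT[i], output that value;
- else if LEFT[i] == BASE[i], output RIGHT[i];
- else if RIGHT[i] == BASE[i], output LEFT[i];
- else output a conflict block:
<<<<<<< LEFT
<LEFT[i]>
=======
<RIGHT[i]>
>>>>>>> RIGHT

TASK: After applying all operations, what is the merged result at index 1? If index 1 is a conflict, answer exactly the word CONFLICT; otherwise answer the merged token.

Answer: CONFLICT

Derivation:
Final LEFT:  [hotel, alpha, delta]
Final RIGHT: [golf, delta, delta]
i=0: L=hotel=BASE, R=golf -> take RIGHT -> golf
i=1: BASE=foxtrot L=alpha R=delta all differ -> CONFLICT
i=2: L=delta R=delta -> agree -> delta
Index 1 -> CONFLICT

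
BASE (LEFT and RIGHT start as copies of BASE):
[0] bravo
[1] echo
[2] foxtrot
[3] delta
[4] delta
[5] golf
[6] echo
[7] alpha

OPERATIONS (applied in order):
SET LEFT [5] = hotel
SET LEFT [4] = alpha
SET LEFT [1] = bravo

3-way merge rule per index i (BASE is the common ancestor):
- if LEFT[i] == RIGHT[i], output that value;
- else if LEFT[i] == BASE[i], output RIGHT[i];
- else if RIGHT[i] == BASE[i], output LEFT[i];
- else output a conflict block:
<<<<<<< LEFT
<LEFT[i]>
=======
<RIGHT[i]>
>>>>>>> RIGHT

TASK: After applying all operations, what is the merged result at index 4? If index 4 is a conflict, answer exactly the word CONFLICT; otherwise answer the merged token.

Answer: alpha

Derivation:
Final LEFT:  [bravo, bravo, foxtrot, delta, alpha, hotel, echo, alpha]
Final RIGHT: [bravo, echo, foxtrot, delta, delta, golf, echo, alpha]
i=0: L=bravo R=bravo -> agree -> bravo
i=1: L=bravo, R=echo=BASE -> take LEFT -> bravo
i=2: L=foxtrot R=foxtrot -> agree -> foxtrot
i=3: L=delta R=delta -> agree -> delta
i=4: L=alpha, R=delta=BASE -> take LEFT -> alpha
i=5: L=hotel, R=golf=BASE -> take LEFT -> hotel
i=6: L=echo R=echo -> agree -> echo
i=7: L=alpha R=alpha -> agree -> alpha
Index 4 -> alpha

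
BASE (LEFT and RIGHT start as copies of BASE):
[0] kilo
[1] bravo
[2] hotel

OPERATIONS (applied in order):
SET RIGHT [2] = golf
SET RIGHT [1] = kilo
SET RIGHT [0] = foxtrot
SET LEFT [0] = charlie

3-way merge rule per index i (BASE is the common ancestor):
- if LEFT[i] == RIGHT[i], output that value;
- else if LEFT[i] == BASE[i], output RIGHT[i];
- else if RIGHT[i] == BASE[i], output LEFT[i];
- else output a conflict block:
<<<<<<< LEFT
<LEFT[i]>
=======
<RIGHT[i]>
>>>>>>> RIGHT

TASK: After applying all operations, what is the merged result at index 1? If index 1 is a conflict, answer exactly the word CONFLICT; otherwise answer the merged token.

Final LEFT:  [charlie, bravo, hotel]
Final RIGHT: [foxtrot, kilo, golf]
i=0: BASE=kilo L=charlie R=foxtrot all differ -> CONFLICT
i=1: L=bravo=BASE, R=kilo -> take RIGHT -> kilo
i=2: L=hotel=BASE, R=golf -> take RIGHT -> golf
Index 1 -> kilo

Answer: kilo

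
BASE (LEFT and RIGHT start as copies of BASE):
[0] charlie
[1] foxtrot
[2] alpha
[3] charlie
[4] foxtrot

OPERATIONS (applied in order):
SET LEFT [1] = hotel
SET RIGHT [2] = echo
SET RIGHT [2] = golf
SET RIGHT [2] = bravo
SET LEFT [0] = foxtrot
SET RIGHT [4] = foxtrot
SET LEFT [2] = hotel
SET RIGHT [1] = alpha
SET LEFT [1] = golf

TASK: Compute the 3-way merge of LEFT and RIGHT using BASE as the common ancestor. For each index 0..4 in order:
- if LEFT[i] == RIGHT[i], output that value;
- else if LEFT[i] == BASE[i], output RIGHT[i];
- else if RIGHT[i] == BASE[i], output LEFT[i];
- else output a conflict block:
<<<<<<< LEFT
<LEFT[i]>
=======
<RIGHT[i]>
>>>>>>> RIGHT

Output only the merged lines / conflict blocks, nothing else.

Final LEFT:  [foxtrot, golf, hotel, charlie, foxtrot]
Final RIGHT: [charlie, alpha, bravo, charlie, foxtrot]
i=0: L=foxtrot, R=charlie=BASE -> take LEFT -> foxtrot
i=1: BASE=foxtrot L=golf R=alpha all differ -> CONFLICT
i=2: BASE=alpha L=hotel R=bravo all differ -> CONFLICT
i=3: L=charlie R=charlie -> agree -> charlie
i=4: L=foxtrot R=foxtrot -> agree -> foxtrot

Answer: foxtrot
<<<<<<< LEFT
golf
=======
alpha
>>>>>>> RIGHT
<<<<<<< LEFT
hotel
=======
bravo
>>>>>>> RIGHT
charlie
foxtrot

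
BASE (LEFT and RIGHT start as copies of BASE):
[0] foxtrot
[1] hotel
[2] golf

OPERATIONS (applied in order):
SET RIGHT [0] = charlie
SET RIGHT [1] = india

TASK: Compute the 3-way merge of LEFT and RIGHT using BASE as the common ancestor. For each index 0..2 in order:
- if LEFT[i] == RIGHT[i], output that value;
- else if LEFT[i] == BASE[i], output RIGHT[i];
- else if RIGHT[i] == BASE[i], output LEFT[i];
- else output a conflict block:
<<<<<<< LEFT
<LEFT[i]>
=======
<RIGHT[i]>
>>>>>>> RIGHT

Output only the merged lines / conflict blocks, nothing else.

Answer: charlie
india
golf

Derivation:
Final LEFT:  [foxtrot, hotel, golf]
Final RIGHT: [charlie, india, golf]
i=0: L=foxtrot=BASE, R=charlie -> take RIGHT -> charlie
i=1: L=hotel=BASE, R=india -> take RIGHT -> india
i=2: L=golf R=golf -> agree -> golf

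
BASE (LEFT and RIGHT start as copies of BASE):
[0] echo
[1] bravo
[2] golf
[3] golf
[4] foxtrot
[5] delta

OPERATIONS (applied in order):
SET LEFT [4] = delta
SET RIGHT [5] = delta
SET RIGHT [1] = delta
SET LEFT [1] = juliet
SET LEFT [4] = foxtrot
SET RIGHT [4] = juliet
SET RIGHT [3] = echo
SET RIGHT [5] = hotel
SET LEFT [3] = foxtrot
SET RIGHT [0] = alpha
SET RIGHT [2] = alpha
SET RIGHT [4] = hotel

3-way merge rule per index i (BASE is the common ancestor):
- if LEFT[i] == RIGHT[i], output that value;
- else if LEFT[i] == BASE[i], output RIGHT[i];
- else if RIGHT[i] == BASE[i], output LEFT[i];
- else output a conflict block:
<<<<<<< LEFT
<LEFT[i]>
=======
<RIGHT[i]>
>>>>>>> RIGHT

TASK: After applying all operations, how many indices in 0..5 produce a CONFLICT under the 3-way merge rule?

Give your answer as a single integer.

Answer: 2

Derivation:
Final LEFT:  [echo, juliet, golf, foxtrot, foxtrot, delta]
Final RIGHT: [alpha, delta, alpha, echo, hotel, hotel]
i=0: L=echo=BASE, R=alpha -> take RIGHT -> alpha
i=1: BASE=bravo L=juliet R=delta all differ -> CONFLICT
i=2: L=golf=BASE, R=alpha -> take RIGHT -> alpha
i=3: BASE=golf L=foxtrot R=echo all differ -> CONFLICT
i=4: L=foxtrot=BASE, R=hotel -> take RIGHT -> hotel
i=5: L=delta=BASE, R=hotel -> take RIGHT -> hotel
Conflict count: 2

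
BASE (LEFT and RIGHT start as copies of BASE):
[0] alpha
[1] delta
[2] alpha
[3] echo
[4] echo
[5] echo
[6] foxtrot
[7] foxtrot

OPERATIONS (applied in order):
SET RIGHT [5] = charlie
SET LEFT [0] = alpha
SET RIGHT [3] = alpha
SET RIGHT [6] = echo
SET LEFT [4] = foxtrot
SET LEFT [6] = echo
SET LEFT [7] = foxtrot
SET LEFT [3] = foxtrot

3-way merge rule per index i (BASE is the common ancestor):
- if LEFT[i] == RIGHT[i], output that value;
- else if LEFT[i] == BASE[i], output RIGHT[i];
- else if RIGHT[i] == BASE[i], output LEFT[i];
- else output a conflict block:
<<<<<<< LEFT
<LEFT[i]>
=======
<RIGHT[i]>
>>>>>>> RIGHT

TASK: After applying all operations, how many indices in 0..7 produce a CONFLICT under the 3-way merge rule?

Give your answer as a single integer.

Answer: 1

Derivation:
Final LEFT:  [alpha, delta, alpha, foxtrot, foxtrot, echo, echo, foxtrot]
Final RIGHT: [alpha, delta, alpha, alpha, echo, charlie, echo, foxtrot]
i=0: L=alpha R=alpha -> agree -> alpha
i=1: L=delta R=delta -> agree -> delta
i=2: L=alpha R=alpha -> agree -> alpha
i=3: BASE=echo L=foxtrot R=alpha all differ -> CONFLICT
i=4: L=foxtrot, R=echo=BASE -> take LEFT -> foxtrot
i=5: L=echo=BASE, R=charlie -> take RIGHT -> charlie
i=6: L=echo R=echo -> agree -> echo
i=7: L=foxtrot R=foxtrot -> agree -> foxtrot
Conflict count: 1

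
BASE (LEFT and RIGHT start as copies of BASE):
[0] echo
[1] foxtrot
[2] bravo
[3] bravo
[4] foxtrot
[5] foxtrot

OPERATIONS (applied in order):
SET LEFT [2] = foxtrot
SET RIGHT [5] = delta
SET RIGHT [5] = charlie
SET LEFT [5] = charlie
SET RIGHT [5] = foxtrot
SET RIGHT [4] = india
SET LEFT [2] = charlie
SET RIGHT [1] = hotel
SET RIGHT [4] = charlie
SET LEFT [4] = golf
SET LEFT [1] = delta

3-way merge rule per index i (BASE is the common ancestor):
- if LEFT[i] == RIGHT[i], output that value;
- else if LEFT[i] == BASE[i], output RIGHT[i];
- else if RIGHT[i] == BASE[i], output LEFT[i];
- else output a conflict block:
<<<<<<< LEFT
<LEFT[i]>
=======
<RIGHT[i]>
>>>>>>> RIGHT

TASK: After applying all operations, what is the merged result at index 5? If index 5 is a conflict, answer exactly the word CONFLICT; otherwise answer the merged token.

Answer: charlie

Derivation:
Final LEFT:  [echo, delta, charlie, bravo, golf, charlie]
Final RIGHT: [echo, hotel, bravo, bravo, charlie, foxtrot]
i=0: L=echo R=echo -> agree -> echo
i=1: BASE=foxtrot L=delta R=hotel all differ -> CONFLICT
i=2: L=charlie, R=bravo=BASE -> take LEFT -> charlie
i=3: L=bravo R=bravo -> agree -> bravo
i=4: BASE=foxtrot L=golf R=charlie all differ -> CONFLICT
i=5: L=charlie, R=foxtrot=BASE -> take LEFT -> charlie
Index 5 -> charlie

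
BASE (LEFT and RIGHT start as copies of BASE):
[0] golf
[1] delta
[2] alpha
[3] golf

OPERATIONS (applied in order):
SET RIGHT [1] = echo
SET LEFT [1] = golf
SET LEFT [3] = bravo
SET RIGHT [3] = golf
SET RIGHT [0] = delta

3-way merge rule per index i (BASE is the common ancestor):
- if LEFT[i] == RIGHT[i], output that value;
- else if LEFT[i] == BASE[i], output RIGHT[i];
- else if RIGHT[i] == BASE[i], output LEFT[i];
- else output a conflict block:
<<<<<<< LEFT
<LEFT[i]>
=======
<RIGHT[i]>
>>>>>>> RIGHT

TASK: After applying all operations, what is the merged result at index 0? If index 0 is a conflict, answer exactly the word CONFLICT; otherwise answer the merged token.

Answer: delta

Derivation:
Final LEFT:  [golf, golf, alpha, bravo]
Final RIGHT: [delta, echo, alpha, golf]
i=0: L=golf=BASE, R=delta -> take RIGHT -> delta
i=1: BASE=delta L=golf R=echo all differ -> CONFLICT
i=2: L=alpha R=alpha -> agree -> alpha
i=3: L=bravo, R=golf=BASE -> take LEFT -> bravo
Index 0 -> delta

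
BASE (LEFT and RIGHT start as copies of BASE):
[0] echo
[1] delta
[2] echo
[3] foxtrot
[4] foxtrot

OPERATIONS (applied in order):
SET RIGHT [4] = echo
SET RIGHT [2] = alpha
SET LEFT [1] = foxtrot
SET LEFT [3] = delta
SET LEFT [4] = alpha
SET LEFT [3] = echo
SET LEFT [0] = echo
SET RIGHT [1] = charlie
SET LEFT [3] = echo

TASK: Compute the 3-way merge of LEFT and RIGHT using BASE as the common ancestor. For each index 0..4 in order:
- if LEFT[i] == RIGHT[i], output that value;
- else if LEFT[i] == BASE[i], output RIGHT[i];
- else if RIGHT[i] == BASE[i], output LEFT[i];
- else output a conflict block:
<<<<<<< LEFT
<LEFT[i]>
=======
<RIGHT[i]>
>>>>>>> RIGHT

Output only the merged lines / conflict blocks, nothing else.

Answer: echo
<<<<<<< LEFT
foxtrot
=======
charlie
>>>>>>> RIGHT
alpha
echo
<<<<<<< LEFT
alpha
=======
echo
>>>>>>> RIGHT

Derivation:
Final LEFT:  [echo, foxtrot, echo, echo, alpha]
Final RIGHT: [echo, charlie, alpha, foxtrot, echo]
i=0: L=echo R=echo -> agree -> echo
i=1: BASE=delta L=foxtrot R=charlie all differ -> CONFLICT
i=2: L=echo=BASE, R=alpha -> take RIGHT -> alpha
i=3: L=echo, R=foxtrot=BASE -> take LEFT -> echo
i=4: BASE=foxtrot L=alpha R=echo all differ -> CONFLICT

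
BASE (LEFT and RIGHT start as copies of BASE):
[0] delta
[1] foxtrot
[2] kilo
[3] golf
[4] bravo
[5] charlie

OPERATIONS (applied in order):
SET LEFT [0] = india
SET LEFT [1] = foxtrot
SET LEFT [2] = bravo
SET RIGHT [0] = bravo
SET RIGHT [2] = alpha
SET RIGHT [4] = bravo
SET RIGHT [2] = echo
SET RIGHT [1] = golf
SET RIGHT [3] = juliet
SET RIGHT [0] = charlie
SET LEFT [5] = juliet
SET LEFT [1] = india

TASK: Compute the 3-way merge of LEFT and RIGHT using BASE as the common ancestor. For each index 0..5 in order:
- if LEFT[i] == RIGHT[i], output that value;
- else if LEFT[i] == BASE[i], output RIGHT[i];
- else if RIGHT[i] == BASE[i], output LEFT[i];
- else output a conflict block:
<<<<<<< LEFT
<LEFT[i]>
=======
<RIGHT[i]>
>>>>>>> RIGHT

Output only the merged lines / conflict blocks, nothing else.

Final LEFT:  [india, india, bravo, golf, bravo, juliet]
Final RIGHT: [charlie, golf, echo, juliet, bravo, charlie]
i=0: BASE=delta L=india R=charlie all differ -> CONFLICT
i=1: BASE=foxtrot L=india R=golf all differ -> CONFLICT
i=2: BASE=kilo L=bravo R=echo all differ -> CONFLICT
i=3: L=golf=BASE, R=juliet -> take RIGHT -> juliet
i=4: L=bravo R=bravo -> agree -> bravo
i=5: L=juliet, R=charlie=BASE -> take LEFT -> juliet

Answer: <<<<<<< LEFT
india
=======
charlie
>>>>>>> RIGHT
<<<<<<< LEFT
india
=======
golf
>>>>>>> RIGHT
<<<<<<< LEFT
bravo
=======
echo
>>>>>>> RIGHT
juliet
bravo
juliet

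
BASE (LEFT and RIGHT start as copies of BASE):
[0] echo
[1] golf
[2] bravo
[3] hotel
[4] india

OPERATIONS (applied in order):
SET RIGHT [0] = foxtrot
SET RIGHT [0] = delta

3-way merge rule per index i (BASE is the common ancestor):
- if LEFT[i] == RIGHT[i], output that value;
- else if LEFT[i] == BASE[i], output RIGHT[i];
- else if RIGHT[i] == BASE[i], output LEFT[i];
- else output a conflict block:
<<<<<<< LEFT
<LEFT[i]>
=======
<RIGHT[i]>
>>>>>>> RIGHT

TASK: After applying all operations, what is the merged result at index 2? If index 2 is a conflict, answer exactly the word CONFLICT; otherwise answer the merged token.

Answer: bravo

Derivation:
Final LEFT:  [echo, golf, bravo, hotel, india]
Final RIGHT: [delta, golf, bravo, hotel, india]
i=0: L=echo=BASE, R=delta -> take RIGHT -> delta
i=1: L=golf R=golf -> agree -> golf
i=2: L=bravo R=bravo -> agree -> bravo
i=3: L=hotel R=hotel -> agree -> hotel
i=4: L=india R=india -> agree -> india
Index 2 -> bravo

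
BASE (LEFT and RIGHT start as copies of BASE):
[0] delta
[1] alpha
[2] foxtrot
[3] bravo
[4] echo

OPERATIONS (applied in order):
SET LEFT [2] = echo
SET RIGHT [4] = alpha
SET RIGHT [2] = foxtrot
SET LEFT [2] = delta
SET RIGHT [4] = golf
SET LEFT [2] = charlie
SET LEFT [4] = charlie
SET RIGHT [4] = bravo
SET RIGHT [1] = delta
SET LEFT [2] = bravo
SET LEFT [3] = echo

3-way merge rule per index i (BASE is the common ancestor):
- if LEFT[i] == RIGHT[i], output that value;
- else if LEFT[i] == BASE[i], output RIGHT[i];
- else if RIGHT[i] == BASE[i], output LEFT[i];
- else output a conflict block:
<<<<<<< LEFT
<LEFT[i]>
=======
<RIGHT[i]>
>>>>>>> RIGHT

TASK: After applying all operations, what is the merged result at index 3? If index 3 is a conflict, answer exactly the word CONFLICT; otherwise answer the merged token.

Final LEFT:  [delta, alpha, bravo, echo, charlie]
Final RIGHT: [delta, delta, foxtrot, bravo, bravo]
i=0: L=delta R=delta -> agree -> delta
i=1: L=alpha=BASE, R=delta -> take RIGHT -> delta
i=2: L=bravo, R=foxtrot=BASE -> take LEFT -> bravo
i=3: L=echo, R=bravo=BASE -> take LEFT -> echo
i=4: BASE=echo L=charlie R=bravo all differ -> CONFLICT
Index 3 -> echo

Answer: echo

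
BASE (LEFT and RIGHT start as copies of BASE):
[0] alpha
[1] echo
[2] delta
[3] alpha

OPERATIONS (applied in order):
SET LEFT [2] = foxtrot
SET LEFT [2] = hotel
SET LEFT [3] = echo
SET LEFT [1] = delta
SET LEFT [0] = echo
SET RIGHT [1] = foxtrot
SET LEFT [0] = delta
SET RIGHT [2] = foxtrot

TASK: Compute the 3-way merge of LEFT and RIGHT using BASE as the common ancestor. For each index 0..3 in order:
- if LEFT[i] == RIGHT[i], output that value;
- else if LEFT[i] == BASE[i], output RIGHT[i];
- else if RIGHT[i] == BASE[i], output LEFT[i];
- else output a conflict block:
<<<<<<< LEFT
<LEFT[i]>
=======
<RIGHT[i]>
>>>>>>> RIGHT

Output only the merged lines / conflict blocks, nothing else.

Final LEFT:  [delta, delta, hotel, echo]
Final RIGHT: [alpha, foxtrot, foxtrot, alpha]
i=0: L=delta, R=alpha=BASE -> take LEFT -> delta
i=1: BASE=echo L=delta R=foxtrot all differ -> CONFLICT
i=2: BASE=delta L=hotel R=foxtrot all differ -> CONFLICT
i=3: L=echo, R=alpha=BASE -> take LEFT -> echo

Answer: delta
<<<<<<< LEFT
delta
=======
foxtrot
>>>>>>> RIGHT
<<<<<<< LEFT
hotel
=======
foxtrot
>>>>>>> RIGHT
echo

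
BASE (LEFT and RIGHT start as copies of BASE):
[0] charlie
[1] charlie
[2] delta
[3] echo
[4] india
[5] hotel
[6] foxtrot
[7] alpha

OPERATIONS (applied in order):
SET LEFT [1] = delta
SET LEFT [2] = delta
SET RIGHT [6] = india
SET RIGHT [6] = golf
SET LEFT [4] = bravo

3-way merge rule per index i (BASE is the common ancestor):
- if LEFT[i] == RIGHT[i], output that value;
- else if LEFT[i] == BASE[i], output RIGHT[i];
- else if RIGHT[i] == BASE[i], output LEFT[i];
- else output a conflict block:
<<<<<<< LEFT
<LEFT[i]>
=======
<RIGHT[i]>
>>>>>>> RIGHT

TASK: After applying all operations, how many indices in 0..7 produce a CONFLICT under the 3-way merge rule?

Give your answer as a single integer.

Final LEFT:  [charlie, delta, delta, echo, bravo, hotel, foxtrot, alpha]
Final RIGHT: [charlie, charlie, delta, echo, india, hotel, golf, alpha]
i=0: L=charlie R=charlie -> agree -> charlie
i=1: L=delta, R=charlie=BASE -> take LEFT -> delta
i=2: L=delta R=delta -> agree -> delta
i=3: L=echo R=echo -> agree -> echo
i=4: L=bravo, R=india=BASE -> take LEFT -> bravo
i=5: L=hotel R=hotel -> agree -> hotel
i=6: L=foxtrot=BASE, R=golf -> take RIGHT -> golf
i=7: L=alpha R=alpha -> agree -> alpha
Conflict count: 0

Answer: 0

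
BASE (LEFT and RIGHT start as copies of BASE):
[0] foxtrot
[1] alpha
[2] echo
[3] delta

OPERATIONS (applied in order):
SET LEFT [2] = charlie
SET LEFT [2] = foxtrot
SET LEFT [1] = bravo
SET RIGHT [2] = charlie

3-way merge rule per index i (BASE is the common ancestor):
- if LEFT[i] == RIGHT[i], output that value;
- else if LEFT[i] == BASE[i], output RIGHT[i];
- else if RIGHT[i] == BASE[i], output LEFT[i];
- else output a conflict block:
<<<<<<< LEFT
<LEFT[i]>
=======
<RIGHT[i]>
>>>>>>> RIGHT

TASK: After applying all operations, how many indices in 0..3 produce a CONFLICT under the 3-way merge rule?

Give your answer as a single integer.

Answer: 1

Derivation:
Final LEFT:  [foxtrot, bravo, foxtrot, delta]
Final RIGHT: [foxtrot, alpha, charlie, delta]
i=0: L=foxtrot R=foxtrot -> agree -> foxtrot
i=1: L=bravo, R=alpha=BASE -> take LEFT -> bravo
i=2: BASE=echo L=foxtrot R=charlie all differ -> CONFLICT
i=3: L=delta R=delta -> agree -> delta
Conflict count: 1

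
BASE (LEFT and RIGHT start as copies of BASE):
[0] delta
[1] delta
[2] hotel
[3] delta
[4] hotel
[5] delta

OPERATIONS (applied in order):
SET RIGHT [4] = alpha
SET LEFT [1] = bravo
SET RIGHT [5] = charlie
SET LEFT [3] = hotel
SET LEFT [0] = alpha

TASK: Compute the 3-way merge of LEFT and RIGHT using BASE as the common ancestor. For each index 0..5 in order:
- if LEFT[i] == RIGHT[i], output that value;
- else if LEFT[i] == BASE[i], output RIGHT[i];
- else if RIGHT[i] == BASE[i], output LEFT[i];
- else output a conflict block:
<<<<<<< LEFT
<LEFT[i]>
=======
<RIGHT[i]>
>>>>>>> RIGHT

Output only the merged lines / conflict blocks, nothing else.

Answer: alpha
bravo
hotel
hotel
alpha
charlie

Derivation:
Final LEFT:  [alpha, bravo, hotel, hotel, hotel, delta]
Final RIGHT: [delta, delta, hotel, delta, alpha, charlie]
i=0: L=alpha, R=delta=BASE -> take LEFT -> alpha
i=1: L=bravo, R=delta=BASE -> take LEFT -> bravo
i=2: L=hotel R=hotel -> agree -> hotel
i=3: L=hotel, R=delta=BASE -> take LEFT -> hotel
i=4: L=hotel=BASE, R=alpha -> take RIGHT -> alpha
i=5: L=delta=BASE, R=charlie -> take RIGHT -> charlie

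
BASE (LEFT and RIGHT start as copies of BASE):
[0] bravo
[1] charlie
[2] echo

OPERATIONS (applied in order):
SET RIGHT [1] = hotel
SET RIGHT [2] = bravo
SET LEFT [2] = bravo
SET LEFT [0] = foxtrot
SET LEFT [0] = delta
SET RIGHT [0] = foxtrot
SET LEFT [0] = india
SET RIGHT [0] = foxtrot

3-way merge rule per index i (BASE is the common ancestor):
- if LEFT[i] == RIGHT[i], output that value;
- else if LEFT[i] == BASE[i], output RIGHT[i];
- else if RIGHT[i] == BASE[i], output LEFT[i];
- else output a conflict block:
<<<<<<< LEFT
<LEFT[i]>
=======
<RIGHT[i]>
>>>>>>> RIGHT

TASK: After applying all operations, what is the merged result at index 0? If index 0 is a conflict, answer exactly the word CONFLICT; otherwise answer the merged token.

Answer: CONFLICT

Derivation:
Final LEFT:  [india, charlie, bravo]
Final RIGHT: [foxtrot, hotel, bravo]
i=0: BASE=bravo L=india R=foxtrot all differ -> CONFLICT
i=1: L=charlie=BASE, R=hotel -> take RIGHT -> hotel
i=2: L=bravo R=bravo -> agree -> bravo
Index 0 -> CONFLICT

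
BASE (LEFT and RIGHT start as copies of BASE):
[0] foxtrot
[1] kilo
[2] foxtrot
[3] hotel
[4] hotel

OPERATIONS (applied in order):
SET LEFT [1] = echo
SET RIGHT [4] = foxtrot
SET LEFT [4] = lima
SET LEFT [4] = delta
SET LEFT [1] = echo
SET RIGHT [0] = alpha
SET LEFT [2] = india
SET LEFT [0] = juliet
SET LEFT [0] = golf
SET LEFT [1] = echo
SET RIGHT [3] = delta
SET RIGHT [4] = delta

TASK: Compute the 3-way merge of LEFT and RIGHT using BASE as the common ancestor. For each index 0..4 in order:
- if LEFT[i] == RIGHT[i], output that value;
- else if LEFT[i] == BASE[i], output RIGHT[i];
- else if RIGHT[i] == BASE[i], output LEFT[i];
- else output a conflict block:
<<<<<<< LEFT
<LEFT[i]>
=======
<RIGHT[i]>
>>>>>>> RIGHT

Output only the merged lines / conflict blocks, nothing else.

Final LEFT:  [golf, echo, india, hotel, delta]
Final RIGHT: [alpha, kilo, foxtrot, delta, delta]
i=0: BASE=foxtrot L=golf R=alpha all differ -> CONFLICT
i=1: L=echo, R=kilo=BASE -> take LEFT -> echo
i=2: L=india, R=foxtrot=BASE -> take LEFT -> india
i=3: L=hotel=BASE, R=delta -> take RIGHT -> delta
i=4: L=delta R=delta -> agree -> delta

Answer: <<<<<<< LEFT
golf
=======
alpha
>>>>>>> RIGHT
echo
india
delta
delta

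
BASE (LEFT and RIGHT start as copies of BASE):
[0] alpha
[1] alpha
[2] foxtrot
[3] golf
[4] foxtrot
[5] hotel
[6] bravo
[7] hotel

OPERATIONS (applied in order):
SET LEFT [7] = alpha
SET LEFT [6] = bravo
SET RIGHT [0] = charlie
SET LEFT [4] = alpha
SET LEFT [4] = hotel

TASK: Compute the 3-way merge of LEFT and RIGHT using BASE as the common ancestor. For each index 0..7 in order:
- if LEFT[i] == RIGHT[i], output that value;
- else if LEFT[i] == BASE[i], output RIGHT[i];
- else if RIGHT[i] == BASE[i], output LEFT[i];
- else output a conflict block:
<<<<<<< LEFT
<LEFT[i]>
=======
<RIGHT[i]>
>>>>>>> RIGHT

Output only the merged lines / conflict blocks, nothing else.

Final LEFT:  [alpha, alpha, foxtrot, golf, hotel, hotel, bravo, alpha]
Final RIGHT: [charlie, alpha, foxtrot, golf, foxtrot, hotel, bravo, hotel]
i=0: L=alpha=BASE, R=charlie -> take RIGHT -> charlie
i=1: L=alpha R=alpha -> agree -> alpha
i=2: L=foxtrot R=foxtrot -> agree -> foxtrot
i=3: L=golf R=golf -> agree -> golf
i=4: L=hotel, R=foxtrot=BASE -> take LEFT -> hotel
i=5: L=hotel R=hotel -> agree -> hotel
i=6: L=bravo R=bravo -> agree -> bravo
i=7: L=alpha, R=hotel=BASE -> take LEFT -> alpha

Answer: charlie
alpha
foxtrot
golf
hotel
hotel
bravo
alpha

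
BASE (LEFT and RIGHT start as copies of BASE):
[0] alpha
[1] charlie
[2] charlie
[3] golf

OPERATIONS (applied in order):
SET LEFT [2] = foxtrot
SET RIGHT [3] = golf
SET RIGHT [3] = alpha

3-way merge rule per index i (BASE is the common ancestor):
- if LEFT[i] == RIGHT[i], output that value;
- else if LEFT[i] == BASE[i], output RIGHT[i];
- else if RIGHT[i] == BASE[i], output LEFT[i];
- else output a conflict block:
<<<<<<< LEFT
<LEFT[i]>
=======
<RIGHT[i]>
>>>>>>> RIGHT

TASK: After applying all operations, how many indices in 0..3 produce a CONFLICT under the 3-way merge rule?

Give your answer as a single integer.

Answer: 0

Derivation:
Final LEFT:  [alpha, charlie, foxtrot, golf]
Final RIGHT: [alpha, charlie, charlie, alpha]
i=0: L=alpha R=alpha -> agree -> alpha
i=1: L=charlie R=charlie -> agree -> charlie
i=2: L=foxtrot, R=charlie=BASE -> take LEFT -> foxtrot
i=3: L=golf=BASE, R=alpha -> take RIGHT -> alpha
Conflict count: 0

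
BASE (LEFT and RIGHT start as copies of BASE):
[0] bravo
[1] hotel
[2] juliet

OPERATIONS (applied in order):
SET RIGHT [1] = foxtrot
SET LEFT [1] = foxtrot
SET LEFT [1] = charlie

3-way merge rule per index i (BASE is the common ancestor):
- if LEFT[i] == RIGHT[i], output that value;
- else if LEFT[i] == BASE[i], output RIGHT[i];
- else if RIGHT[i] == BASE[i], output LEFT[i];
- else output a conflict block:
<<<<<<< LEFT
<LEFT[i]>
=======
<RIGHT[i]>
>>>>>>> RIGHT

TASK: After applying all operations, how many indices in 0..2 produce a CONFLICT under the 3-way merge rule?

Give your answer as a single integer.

Answer: 1

Derivation:
Final LEFT:  [bravo, charlie, juliet]
Final RIGHT: [bravo, foxtrot, juliet]
i=0: L=bravo R=bravo -> agree -> bravo
i=1: BASE=hotel L=charlie R=foxtrot all differ -> CONFLICT
i=2: L=juliet R=juliet -> agree -> juliet
Conflict count: 1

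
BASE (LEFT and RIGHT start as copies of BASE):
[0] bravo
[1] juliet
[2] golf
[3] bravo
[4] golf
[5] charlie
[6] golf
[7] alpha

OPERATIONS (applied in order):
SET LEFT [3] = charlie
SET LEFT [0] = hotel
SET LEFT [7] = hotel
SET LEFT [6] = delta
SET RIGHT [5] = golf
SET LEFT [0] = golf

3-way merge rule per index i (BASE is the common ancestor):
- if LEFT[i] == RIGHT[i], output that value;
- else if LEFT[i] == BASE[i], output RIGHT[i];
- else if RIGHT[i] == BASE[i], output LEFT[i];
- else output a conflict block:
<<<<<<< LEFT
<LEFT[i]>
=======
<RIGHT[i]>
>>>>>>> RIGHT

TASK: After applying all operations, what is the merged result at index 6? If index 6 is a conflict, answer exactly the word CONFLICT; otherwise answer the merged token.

Answer: delta

Derivation:
Final LEFT:  [golf, juliet, golf, charlie, golf, charlie, delta, hotel]
Final RIGHT: [bravo, juliet, golf, bravo, golf, golf, golf, alpha]
i=0: L=golf, R=bravo=BASE -> take LEFT -> golf
i=1: L=juliet R=juliet -> agree -> juliet
i=2: L=golf R=golf -> agree -> golf
i=3: L=charlie, R=bravo=BASE -> take LEFT -> charlie
i=4: L=golf R=golf -> agree -> golf
i=5: L=charlie=BASE, R=golf -> take RIGHT -> golf
i=6: L=delta, R=golf=BASE -> take LEFT -> delta
i=7: L=hotel, R=alpha=BASE -> take LEFT -> hotel
Index 6 -> delta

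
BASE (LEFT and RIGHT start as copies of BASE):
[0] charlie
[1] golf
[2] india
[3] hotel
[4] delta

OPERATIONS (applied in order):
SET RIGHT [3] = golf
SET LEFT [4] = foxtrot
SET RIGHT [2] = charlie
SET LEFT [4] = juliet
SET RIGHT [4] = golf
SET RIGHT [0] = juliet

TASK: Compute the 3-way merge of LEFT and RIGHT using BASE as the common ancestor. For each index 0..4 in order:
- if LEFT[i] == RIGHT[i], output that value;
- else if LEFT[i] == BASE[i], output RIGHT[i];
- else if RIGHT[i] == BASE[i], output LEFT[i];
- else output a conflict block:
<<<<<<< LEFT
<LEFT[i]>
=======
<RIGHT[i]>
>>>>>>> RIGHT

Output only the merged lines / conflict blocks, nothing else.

Final LEFT:  [charlie, golf, india, hotel, juliet]
Final RIGHT: [juliet, golf, charlie, golf, golf]
i=0: L=charlie=BASE, R=juliet -> take RIGHT -> juliet
i=1: L=golf R=golf -> agree -> golf
i=2: L=india=BASE, R=charlie -> take RIGHT -> charlie
i=3: L=hotel=BASE, R=golf -> take RIGHT -> golf
i=4: BASE=delta L=juliet R=golf all differ -> CONFLICT

Answer: juliet
golf
charlie
golf
<<<<<<< LEFT
juliet
=======
golf
>>>>>>> RIGHT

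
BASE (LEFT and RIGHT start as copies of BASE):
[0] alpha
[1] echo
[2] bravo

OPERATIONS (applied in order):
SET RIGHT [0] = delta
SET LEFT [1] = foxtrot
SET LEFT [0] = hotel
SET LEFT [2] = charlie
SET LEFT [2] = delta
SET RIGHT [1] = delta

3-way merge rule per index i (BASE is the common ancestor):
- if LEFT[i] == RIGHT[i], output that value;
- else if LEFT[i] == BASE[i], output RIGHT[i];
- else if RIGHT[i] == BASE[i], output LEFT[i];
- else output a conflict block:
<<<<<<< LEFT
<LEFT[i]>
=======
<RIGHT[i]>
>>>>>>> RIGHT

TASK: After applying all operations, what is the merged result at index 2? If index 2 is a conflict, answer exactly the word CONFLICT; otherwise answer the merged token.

Final LEFT:  [hotel, foxtrot, delta]
Final RIGHT: [delta, delta, bravo]
i=0: BASE=alpha L=hotel R=delta all differ -> CONFLICT
i=1: BASE=echo L=foxtrot R=delta all differ -> CONFLICT
i=2: L=delta, R=bravo=BASE -> take LEFT -> delta
Index 2 -> delta

Answer: delta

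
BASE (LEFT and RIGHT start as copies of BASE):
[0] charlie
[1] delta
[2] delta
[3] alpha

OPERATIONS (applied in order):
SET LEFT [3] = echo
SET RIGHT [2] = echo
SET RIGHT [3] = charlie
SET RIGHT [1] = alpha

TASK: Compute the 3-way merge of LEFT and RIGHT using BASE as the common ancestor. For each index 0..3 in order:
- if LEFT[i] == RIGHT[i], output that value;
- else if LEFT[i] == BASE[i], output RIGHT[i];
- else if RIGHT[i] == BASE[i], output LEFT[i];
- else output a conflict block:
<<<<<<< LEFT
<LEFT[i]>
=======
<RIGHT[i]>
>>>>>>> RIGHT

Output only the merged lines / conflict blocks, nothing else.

Final LEFT:  [charlie, delta, delta, echo]
Final RIGHT: [charlie, alpha, echo, charlie]
i=0: L=charlie R=charlie -> agree -> charlie
i=1: L=delta=BASE, R=alpha -> take RIGHT -> alpha
i=2: L=delta=BASE, R=echo -> take RIGHT -> echo
i=3: BASE=alpha L=echo R=charlie all differ -> CONFLICT

Answer: charlie
alpha
echo
<<<<<<< LEFT
echo
=======
charlie
>>>>>>> RIGHT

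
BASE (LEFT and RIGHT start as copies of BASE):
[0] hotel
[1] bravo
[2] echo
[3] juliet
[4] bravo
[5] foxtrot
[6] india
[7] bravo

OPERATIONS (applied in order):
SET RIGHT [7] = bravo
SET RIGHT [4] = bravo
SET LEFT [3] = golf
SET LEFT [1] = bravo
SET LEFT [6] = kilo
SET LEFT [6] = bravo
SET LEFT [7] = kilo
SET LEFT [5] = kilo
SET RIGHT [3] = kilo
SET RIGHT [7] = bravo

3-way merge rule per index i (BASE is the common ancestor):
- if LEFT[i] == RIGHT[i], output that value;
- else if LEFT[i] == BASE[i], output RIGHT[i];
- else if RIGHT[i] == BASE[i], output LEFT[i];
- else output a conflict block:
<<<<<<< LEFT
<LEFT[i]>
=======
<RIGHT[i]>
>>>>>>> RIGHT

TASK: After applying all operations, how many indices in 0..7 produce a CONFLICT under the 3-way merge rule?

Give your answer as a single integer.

Answer: 1

Derivation:
Final LEFT:  [hotel, bravo, echo, golf, bravo, kilo, bravo, kilo]
Final RIGHT: [hotel, bravo, echo, kilo, bravo, foxtrot, india, bravo]
i=0: L=hotel R=hotel -> agree -> hotel
i=1: L=bravo R=bravo -> agree -> bravo
i=2: L=echo R=echo -> agree -> echo
i=3: BASE=juliet L=golf R=kilo all differ -> CONFLICT
i=4: L=bravo R=bravo -> agree -> bravo
i=5: L=kilo, R=foxtrot=BASE -> take LEFT -> kilo
i=6: L=bravo, R=india=BASE -> take LEFT -> bravo
i=7: L=kilo, R=bravo=BASE -> take LEFT -> kilo
Conflict count: 1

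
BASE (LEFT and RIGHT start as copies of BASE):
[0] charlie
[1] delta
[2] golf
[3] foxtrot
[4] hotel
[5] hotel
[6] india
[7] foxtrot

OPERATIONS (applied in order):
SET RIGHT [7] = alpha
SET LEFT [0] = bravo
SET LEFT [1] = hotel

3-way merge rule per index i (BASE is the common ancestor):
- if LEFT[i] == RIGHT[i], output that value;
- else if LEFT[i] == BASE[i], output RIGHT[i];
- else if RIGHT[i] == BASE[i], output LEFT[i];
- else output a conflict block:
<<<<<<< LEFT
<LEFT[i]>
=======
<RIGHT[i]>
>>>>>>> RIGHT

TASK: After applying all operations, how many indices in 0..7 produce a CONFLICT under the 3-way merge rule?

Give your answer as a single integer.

Answer: 0

Derivation:
Final LEFT:  [bravo, hotel, golf, foxtrot, hotel, hotel, india, foxtrot]
Final RIGHT: [charlie, delta, golf, foxtrot, hotel, hotel, india, alpha]
i=0: L=bravo, R=charlie=BASE -> take LEFT -> bravo
i=1: L=hotel, R=delta=BASE -> take LEFT -> hotel
i=2: L=golf R=golf -> agree -> golf
i=3: L=foxtrot R=foxtrot -> agree -> foxtrot
i=4: L=hotel R=hotel -> agree -> hotel
i=5: L=hotel R=hotel -> agree -> hotel
i=6: L=india R=india -> agree -> india
i=7: L=foxtrot=BASE, R=alpha -> take RIGHT -> alpha
Conflict count: 0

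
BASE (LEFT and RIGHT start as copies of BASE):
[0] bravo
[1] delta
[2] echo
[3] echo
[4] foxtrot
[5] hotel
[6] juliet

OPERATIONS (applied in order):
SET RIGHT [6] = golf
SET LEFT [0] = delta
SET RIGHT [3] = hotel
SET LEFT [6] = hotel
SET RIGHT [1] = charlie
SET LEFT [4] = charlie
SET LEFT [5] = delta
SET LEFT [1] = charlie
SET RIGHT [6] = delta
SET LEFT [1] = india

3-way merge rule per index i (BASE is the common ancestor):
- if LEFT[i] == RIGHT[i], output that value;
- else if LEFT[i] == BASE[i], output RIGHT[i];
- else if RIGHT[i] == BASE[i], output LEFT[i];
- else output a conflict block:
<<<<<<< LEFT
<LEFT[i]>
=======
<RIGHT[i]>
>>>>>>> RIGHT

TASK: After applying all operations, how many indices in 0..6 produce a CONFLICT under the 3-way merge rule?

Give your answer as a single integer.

Answer: 2

Derivation:
Final LEFT:  [delta, india, echo, echo, charlie, delta, hotel]
Final RIGHT: [bravo, charlie, echo, hotel, foxtrot, hotel, delta]
i=0: L=delta, R=bravo=BASE -> take LEFT -> delta
i=1: BASE=delta L=india R=charlie all differ -> CONFLICT
i=2: L=echo R=echo -> agree -> echo
i=3: L=echo=BASE, R=hotel -> take RIGHT -> hotel
i=4: L=charlie, R=foxtrot=BASE -> take LEFT -> charlie
i=5: L=delta, R=hotel=BASE -> take LEFT -> delta
i=6: BASE=juliet L=hotel R=delta all differ -> CONFLICT
Conflict count: 2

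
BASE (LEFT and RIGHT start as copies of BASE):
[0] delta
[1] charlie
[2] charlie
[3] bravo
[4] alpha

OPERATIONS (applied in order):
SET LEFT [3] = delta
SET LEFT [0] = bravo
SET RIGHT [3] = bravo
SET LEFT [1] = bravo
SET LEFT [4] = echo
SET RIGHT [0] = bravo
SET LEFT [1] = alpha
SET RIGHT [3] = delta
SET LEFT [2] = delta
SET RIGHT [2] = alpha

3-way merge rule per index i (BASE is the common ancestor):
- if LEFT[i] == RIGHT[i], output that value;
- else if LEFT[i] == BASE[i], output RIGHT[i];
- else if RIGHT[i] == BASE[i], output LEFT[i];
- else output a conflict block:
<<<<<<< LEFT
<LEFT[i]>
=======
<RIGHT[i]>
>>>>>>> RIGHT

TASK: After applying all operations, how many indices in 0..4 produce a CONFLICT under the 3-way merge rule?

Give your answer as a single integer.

Answer: 1

Derivation:
Final LEFT:  [bravo, alpha, delta, delta, echo]
Final RIGHT: [bravo, charlie, alpha, delta, alpha]
i=0: L=bravo R=bravo -> agree -> bravo
i=1: L=alpha, R=charlie=BASE -> take LEFT -> alpha
i=2: BASE=charlie L=delta R=alpha all differ -> CONFLICT
i=3: L=delta R=delta -> agree -> delta
i=4: L=echo, R=alpha=BASE -> take LEFT -> echo
Conflict count: 1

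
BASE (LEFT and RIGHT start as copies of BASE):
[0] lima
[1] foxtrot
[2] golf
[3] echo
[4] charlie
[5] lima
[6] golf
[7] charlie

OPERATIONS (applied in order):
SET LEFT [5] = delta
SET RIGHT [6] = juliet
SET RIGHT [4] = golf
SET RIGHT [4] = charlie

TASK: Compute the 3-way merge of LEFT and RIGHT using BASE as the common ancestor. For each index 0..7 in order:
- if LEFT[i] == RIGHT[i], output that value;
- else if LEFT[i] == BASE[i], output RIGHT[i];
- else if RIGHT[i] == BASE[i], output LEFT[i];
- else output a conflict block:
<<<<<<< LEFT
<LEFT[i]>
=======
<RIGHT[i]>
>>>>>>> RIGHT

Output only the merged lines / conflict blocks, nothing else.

Final LEFT:  [lima, foxtrot, golf, echo, charlie, delta, golf, charlie]
Final RIGHT: [lima, foxtrot, golf, echo, charlie, lima, juliet, charlie]
i=0: L=lima R=lima -> agree -> lima
i=1: L=foxtrot R=foxtrot -> agree -> foxtrot
i=2: L=golf R=golf -> agree -> golf
i=3: L=echo R=echo -> agree -> echo
i=4: L=charlie R=charlie -> agree -> charlie
i=5: L=delta, R=lima=BASE -> take LEFT -> delta
i=6: L=golf=BASE, R=juliet -> take RIGHT -> juliet
i=7: L=charlie R=charlie -> agree -> charlie

Answer: lima
foxtrot
golf
echo
charlie
delta
juliet
charlie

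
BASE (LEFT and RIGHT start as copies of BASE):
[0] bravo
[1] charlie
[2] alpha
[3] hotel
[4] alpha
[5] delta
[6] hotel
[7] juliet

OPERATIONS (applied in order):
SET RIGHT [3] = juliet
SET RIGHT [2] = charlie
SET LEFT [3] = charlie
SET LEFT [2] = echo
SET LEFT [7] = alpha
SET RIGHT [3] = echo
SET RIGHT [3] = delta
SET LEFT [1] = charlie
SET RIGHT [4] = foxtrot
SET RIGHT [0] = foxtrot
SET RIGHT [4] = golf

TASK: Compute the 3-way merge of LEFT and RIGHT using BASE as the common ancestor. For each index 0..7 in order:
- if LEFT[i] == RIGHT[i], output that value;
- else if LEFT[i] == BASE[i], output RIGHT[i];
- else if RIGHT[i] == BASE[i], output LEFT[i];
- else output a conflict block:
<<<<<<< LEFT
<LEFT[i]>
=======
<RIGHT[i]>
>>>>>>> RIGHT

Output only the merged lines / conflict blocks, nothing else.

Answer: foxtrot
charlie
<<<<<<< LEFT
echo
=======
charlie
>>>>>>> RIGHT
<<<<<<< LEFT
charlie
=======
delta
>>>>>>> RIGHT
golf
delta
hotel
alpha

Derivation:
Final LEFT:  [bravo, charlie, echo, charlie, alpha, delta, hotel, alpha]
Final RIGHT: [foxtrot, charlie, charlie, delta, golf, delta, hotel, juliet]
i=0: L=bravo=BASE, R=foxtrot -> take RIGHT -> foxtrot
i=1: L=charlie R=charlie -> agree -> charlie
i=2: BASE=alpha L=echo R=charlie all differ -> CONFLICT
i=3: BASE=hotel L=charlie R=delta all differ -> CONFLICT
i=4: L=alpha=BASE, R=golf -> take RIGHT -> golf
i=5: L=delta R=delta -> agree -> delta
i=6: L=hotel R=hotel -> agree -> hotel
i=7: L=alpha, R=juliet=BASE -> take LEFT -> alpha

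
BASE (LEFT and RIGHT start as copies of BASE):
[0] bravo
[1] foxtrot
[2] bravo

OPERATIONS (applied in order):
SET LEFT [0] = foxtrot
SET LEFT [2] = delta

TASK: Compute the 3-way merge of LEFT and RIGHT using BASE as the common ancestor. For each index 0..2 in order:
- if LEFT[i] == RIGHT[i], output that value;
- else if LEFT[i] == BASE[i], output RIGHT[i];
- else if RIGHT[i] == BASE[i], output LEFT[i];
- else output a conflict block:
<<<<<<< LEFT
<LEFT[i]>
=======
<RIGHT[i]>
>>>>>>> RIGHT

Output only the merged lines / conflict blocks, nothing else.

Answer: foxtrot
foxtrot
delta

Derivation:
Final LEFT:  [foxtrot, foxtrot, delta]
Final RIGHT: [bravo, foxtrot, bravo]
i=0: L=foxtrot, R=bravo=BASE -> take LEFT -> foxtrot
i=1: L=foxtrot R=foxtrot -> agree -> foxtrot
i=2: L=delta, R=bravo=BASE -> take LEFT -> delta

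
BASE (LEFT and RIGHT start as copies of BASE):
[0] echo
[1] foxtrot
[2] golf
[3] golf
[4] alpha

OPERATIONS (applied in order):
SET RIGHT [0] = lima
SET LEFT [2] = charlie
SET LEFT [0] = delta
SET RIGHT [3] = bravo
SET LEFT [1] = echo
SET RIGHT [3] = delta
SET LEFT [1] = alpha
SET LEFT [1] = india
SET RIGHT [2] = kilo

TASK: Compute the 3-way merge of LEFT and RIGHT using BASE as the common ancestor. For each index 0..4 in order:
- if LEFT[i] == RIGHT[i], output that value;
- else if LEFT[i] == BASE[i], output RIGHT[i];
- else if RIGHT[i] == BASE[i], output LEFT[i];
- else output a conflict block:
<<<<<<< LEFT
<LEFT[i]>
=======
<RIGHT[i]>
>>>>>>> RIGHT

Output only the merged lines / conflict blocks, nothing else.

Final LEFT:  [delta, india, charlie, golf, alpha]
Final RIGHT: [lima, foxtrot, kilo, delta, alpha]
i=0: BASE=echo L=delta R=lima all differ -> CONFLICT
i=1: L=india, R=foxtrot=BASE -> take LEFT -> india
i=2: BASE=golf L=charlie R=kilo all differ -> CONFLICT
i=3: L=golf=BASE, R=delta -> take RIGHT -> delta
i=4: L=alpha R=alpha -> agree -> alpha

Answer: <<<<<<< LEFT
delta
=======
lima
>>>>>>> RIGHT
india
<<<<<<< LEFT
charlie
=======
kilo
>>>>>>> RIGHT
delta
alpha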